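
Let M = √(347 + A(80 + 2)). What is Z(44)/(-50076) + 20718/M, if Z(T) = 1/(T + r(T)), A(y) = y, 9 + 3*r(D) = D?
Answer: -1/2787564 + 6906*√429/143 ≈ 1000.3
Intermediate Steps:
r(D) = -3 + D/3
Z(T) = 1/(-3 + 4*T/3) (Z(T) = 1/(T + (-3 + T/3)) = 1/(-3 + 4*T/3))
M = √429 (M = √(347 + (80 + 2)) = √(347 + 82) = √429 ≈ 20.712)
Z(44)/(-50076) + 20718/M = (3/(-9 + 4*44))/(-50076) + 20718/(√429) = (3/(-9 + 176))*(-1/50076) + 20718*(√429/429) = (3/167)*(-1/50076) + 6906*√429/143 = -1/2787564 + 6906*√429/143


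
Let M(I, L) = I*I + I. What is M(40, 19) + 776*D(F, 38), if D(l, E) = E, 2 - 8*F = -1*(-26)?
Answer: 31128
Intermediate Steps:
M(I, L) = I + I² (M(I, L) = I² + I = I + I²)
F = -3 (F = ¼ - (-1)*(-26)/8 = ¼ - ⅛*26 = ¼ - 13/4 = -3)
M(40, 19) + 776*D(F, 38) = 40*(1 + 40) + 776*38 = 40*41 + 29488 = 1640 + 29488 = 31128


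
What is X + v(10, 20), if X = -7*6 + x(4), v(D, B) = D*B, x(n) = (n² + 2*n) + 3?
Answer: 185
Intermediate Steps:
x(n) = 3 + n² + 2*n
v(D, B) = B*D
X = -15 (X = -7*6 + (3 + 4² + 2*4) = -42 + (3 + 16 + 8) = -42 + 27 = -15)
X + v(10, 20) = -15 + 20*10 = -15 + 200 = 185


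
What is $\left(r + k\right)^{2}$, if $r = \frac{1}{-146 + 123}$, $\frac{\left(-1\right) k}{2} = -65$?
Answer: $\frac{8934121}{529} \approx 16889.0$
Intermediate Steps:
$k = 130$ ($k = \left(-2\right) \left(-65\right) = 130$)
$r = - \frac{1}{23}$ ($r = \frac{1}{-23} = - \frac{1}{23} \approx -0.043478$)
$\left(r + k\right)^{2} = \left(- \frac{1}{23} + 130\right)^{2} = \left(\frac{2989}{23}\right)^{2} = \frac{8934121}{529}$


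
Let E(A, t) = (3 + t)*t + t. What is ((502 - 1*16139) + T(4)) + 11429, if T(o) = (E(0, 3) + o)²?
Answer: -3583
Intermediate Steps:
E(A, t) = t + t*(3 + t) (E(A, t) = t*(3 + t) + t = t + t*(3 + t))
T(o) = (21 + o)² (T(o) = (3*(4 + 3) + o)² = (3*7 + o)² = (21 + o)²)
((502 - 1*16139) + T(4)) + 11429 = ((502 - 1*16139) + (21 + 4)²) + 11429 = ((502 - 16139) + 25²) + 11429 = (-15637 + 625) + 11429 = -15012 + 11429 = -3583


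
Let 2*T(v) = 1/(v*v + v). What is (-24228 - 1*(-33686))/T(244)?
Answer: 1130798480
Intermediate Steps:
T(v) = 1/(2*(v + v²)) (T(v) = 1/(2*(v*v + v)) = 1/(2*(v² + v)) = 1/(2*(v + v²)))
(-24228 - 1*(-33686))/T(244) = (-24228 - 1*(-33686))/(((½)/(244*(1 + 244)))) = (-24228 + 33686)/(((½)*(1/244)/245)) = 9458/(((½)*(1/244)*(1/245))) = 9458/(1/119560) = 9458*119560 = 1130798480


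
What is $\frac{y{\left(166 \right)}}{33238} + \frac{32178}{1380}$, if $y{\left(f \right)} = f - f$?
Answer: $\frac{5363}{230} \approx 23.317$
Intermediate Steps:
$y{\left(f \right)} = 0$
$\frac{y{\left(166 \right)}}{33238} + \frac{32178}{1380} = \frac{0}{33238} + \frac{32178}{1380} = 0 \cdot \frac{1}{33238} + 32178 \cdot \frac{1}{1380} = 0 + \frac{5363}{230} = \frac{5363}{230}$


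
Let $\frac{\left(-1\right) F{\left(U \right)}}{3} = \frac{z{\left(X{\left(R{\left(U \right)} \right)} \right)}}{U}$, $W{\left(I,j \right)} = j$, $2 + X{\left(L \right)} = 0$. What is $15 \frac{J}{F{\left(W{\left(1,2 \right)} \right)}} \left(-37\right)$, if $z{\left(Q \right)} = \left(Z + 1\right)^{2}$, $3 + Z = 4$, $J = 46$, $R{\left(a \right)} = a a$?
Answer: $4255$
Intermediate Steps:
$R{\left(a \right)} = a^{2}$
$X{\left(L \right)} = -2$ ($X{\left(L \right)} = -2 + 0 = -2$)
$Z = 1$ ($Z = -3 + 4 = 1$)
$z{\left(Q \right)} = 4$ ($z{\left(Q \right)} = \left(1 + 1\right)^{2} = 2^{2} = 4$)
$F{\left(U \right)} = - \frac{12}{U}$ ($F{\left(U \right)} = - 3 \frac{4}{U} = - \frac{12}{U}$)
$15 \frac{J}{F{\left(W{\left(1,2 \right)} \right)}} \left(-37\right) = 15 \frac{46}{\left(-12\right) \frac{1}{2}} \left(-37\right) = 15 \frac{46}{-6} \left(-37\right) = 15 \cdot 46 \left(- \frac{1}{6}\right) \left(-37\right) = 15 \left(- \frac{23}{3}\right) \left(-37\right) = \left(-115\right) \left(-37\right) = 4255$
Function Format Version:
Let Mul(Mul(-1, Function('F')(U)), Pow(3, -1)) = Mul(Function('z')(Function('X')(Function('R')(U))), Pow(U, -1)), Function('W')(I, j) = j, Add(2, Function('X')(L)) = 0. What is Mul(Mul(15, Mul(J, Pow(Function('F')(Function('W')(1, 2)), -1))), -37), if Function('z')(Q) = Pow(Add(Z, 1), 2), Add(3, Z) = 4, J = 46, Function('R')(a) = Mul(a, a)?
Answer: 4255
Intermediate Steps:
Function('R')(a) = Pow(a, 2)
Function('X')(L) = -2 (Function('X')(L) = Add(-2, 0) = -2)
Z = 1 (Z = Add(-3, 4) = 1)
Function('z')(Q) = 4 (Function('z')(Q) = Pow(Add(1, 1), 2) = Pow(2, 2) = 4)
Function('F')(U) = Mul(-12, Pow(U, -1)) (Function('F')(U) = Mul(-3, Mul(4, Pow(U, -1))) = Mul(-12, Pow(U, -1)))
Mul(Mul(15, Mul(J, Pow(Function('F')(Function('W')(1, 2)), -1))), -37) = Mul(Mul(15, Mul(46, Pow(Mul(-12, Pow(2, -1)), -1))), -37) = Mul(Mul(15, Mul(46, Pow(Mul(-12, Rational(1, 2)), -1))), -37) = Mul(Mul(15, Mul(46, Pow(-6, -1))), -37) = Mul(Mul(15, Mul(46, Rational(-1, 6))), -37) = Mul(Mul(15, Rational(-23, 3)), -37) = Mul(-115, -37) = 4255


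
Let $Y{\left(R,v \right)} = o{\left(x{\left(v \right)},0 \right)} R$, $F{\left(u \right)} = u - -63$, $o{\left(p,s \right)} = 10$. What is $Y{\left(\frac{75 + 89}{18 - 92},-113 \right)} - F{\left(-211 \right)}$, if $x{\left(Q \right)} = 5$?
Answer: $\frac{4656}{37} \approx 125.84$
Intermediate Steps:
$F{\left(u \right)} = 63 + u$ ($F{\left(u \right)} = u + 63 = 63 + u$)
$Y{\left(R,v \right)} = 10 R$
$Y{\left(\frac{75 + 89}{18 - 92},-113 \right)} - F{\left(-211 \right)} = 10 \frac{75 + 89}{18 - 92} - \left(63 - 211\right) = 10 \frac{164}{-74} - -148 = 10 \cdot 164 \left(- \frac{1}{74}\right) + 148 = 10 \left(- \frac{82}{37}\right) + 148 = - \frac{820}{37} + 148 = \frac{4656}{37}$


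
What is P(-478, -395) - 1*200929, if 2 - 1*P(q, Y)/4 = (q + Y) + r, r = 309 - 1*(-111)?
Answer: -199109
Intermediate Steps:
r = 420 (r = 309 + 111 = 420)
P(q, Y) = -1672 - 4*Y - 4*q (P(q, Y) = 8 - 4*((q + Y) + 420) = 8 - 4*((Y + q) + 420) = 8 - 4*(420 + Y + q) = 8 + (-1680 - 4*Y - 4*q) = -1672 - 4*Y - 4*q)
P(-478, -395) - 1*200929 = (-1672 - 4*(-395) - 4*(-478)) - 1*200929 = (-1672 + 1580 + 1912) - 200929 = 1820 - 200929 = -199109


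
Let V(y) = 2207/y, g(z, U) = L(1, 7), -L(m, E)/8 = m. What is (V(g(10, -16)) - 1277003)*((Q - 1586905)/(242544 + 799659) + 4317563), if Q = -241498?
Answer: -7663290548103249111/1389604 ≈ -5.5147e+12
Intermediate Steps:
L(m, E) = -8*m
g(z, U) = -8 (g(z, U) = -8*1 = -8)
(V(g(10, -16)) - 1277003)*((Q - 1586905)/(242544 + 799659) + 4317563) = (2207/(-8) - 1277003)*((-241498 - 1586905)/(242544 + 799659) + 4317563) = (2207*(-⅛) - 1277003)*(-1828403/1042203 + 4317563) = (-2207/8 - 1277003)*(-1828403*1/1042203 + 4317563) = -10218231*(-1828403/1042203 + 4317563)/8 = -10218231/8*4499775282886/1042203 = -7663290548103249111/1389604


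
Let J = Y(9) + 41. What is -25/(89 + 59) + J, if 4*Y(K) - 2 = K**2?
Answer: 4557/74 ≈ 61.581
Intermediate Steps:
Y(K) = 1/2 + K**2/4
J = 247/4 (J = (1/2 + (1/4)*9**2) + 41 = (1/2 + (1/4)*81) + 41 = (1/2 + 81/4) + 41 = 83/4 + 41 = 247/4 ≈ 61.750)
-25/(89 + 59) + J = -25/(89 + 59) + 247/4 = -25/148 + 247/4 = 4557/74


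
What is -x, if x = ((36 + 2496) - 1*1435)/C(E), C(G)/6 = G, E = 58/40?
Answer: -10970/87 ≈ -126.09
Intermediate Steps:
E = 29/20 (E = 58*(1/40) = 29/20 ≈ 1.4500)
C(G) = 6*G
x = 10970/87 (x = ((36 + 2496) - 1*1435)/((6*(29/20))) = (2532 - 1435)/(87/10) = 1097*(10/87) = 10970/87 ≈ 126.09)
-x = -1*10970/87 = -10970/87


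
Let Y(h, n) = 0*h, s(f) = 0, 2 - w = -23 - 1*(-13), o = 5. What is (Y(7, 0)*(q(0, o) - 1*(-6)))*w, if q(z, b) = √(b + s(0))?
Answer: 0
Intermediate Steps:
w = 12 (w = 2 - (-23 - 1*(-13)) = 2 - (-23 + 13) = 2 - 1*(-10) = 2 + 10 = 12)
q(z, b) = √b (q(z, b) = √(b + 0) = √b)
Y(h, n) = 0
(Y(7, 0)*(q(0, o) - 1*(-6)))*w = (0*(√5 - 1*(-6)))*12 = (0*(√5 + 6))*12 = (0*(6 + √5))*12 = 0*12 = 0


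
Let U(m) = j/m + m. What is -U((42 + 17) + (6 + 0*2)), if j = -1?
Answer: -4224/65 ≈ -64.985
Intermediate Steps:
U(m) = m - 1/m (U(m) = -1/m + m = m - 1/m)
-U((42 + 17) + (6 + 0*2)) = -(((42 + 17) + (6 + 0*2)) - 1/((42 + 17) + (6 + 0*2))) = -((59 + (6 + 0)) - 1/(59 + (6 + 0))) = -((59 + 6) - 1/(59 + 6)) = -(65 - 1/65) = -1*4224/65 = -4224/65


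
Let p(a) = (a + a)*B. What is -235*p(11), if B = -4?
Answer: 20680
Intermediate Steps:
p(a) = -8*a (p(a) = (a + a)*(-4) = (2*a)*(-4) = -8*a)
-235*p(11) = -(-1880)*11 = -235*(-88) = 20680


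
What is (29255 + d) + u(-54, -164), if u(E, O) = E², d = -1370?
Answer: 30801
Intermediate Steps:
(29255 + d) + u(-54, -164) = (29255 - 1370) + (-54)² = 27885 + 2916 = 30801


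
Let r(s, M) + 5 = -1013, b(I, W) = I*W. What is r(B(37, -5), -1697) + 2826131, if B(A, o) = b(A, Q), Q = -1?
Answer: 2825113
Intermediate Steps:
B(A, o) = -A (B(A, o) = A*(-1) = -A)
r(s, M) = -1018 (r(s, M) = -5 - 1013 = -1018)
r(B(37, -5), -1697) + 2826131 = -1018 + 2826131 = 2825113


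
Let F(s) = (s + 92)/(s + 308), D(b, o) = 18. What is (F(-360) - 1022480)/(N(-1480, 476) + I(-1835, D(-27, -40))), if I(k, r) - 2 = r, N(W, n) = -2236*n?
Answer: 13292173/13836108 ≈ 0.96069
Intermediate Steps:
I(k, r) = 2 + r
F(s) = (92 + s)/(308 + s)
(F(-360) - 1022480)/(N(-1480, 476) + I(-1835, D(-27, -40))) = ((92 - 360)/(308 - 360) - 1022480)/(-2236*476 + (2 + 18)) = (-268/(-52) - 1022480)/(-1064336 + 20) = (-1/52*(-268) - 1022480)/(-1064316) = (67/13 - 1022480)*(-1/1064316) = -13292173/13*(-1/1064316) = 13292173/13836108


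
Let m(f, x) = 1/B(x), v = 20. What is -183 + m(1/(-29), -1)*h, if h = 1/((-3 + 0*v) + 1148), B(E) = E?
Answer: -209536/1145 ≈ -183.00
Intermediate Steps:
h = 1/1145 (h = 1/((-3 + 0*20) + 1148) = 1/((-3 + 0) + 1148) = 1/(-3 + 1148) = 1/1145 ≈ 0.00087336)
m(f, x) = 1/x
-183 + m(1/(-29), -1)*h = -183 + (1/1145)/(-1) = -183 - 1*1/1145 = -183 - 1/1145 = -209536/1145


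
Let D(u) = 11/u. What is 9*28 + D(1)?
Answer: 263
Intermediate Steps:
9*28 + D(1) = 9*28 + 11/1 = 252 + 11*1 = 252 + 11 = 263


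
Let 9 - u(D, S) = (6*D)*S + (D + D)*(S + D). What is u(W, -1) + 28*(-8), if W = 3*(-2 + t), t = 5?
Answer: -305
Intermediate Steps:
W = 9 (W = 3*(-2 + 5) = 3*3 = 9)
u(D, S) = 9 - 6*D*S - 2*D*(D + S) (u(D, S) = 9 - ((6*D)*S + (D + D)*(S + D)) = 9 - (6*D*S + (2*D)*(D + S)) = 9 - (6*D*S + 2*D*(D + S)) = 9 - (2*D*(D + S) + 6*D*S) = 9 + (-6*D*S - 2*D*(D + S)) = 9 - 6*D*S - 2*D*(D + S))
u(W, -1) + 28*(-8) = (9 - 2*9² - 8*9*(-1)) + 28*(-8) = (9 - 2*81 + 72) - 224 = (9 - 162 + 72) - 224 = -81 - 224 = -305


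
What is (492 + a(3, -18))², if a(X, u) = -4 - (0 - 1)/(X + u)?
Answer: 53567761/225 ≈ 2.3808e+5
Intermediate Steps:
a(X, u) = -4 + 1/(X + u) (a(X, u) = -4 - (-1)/(X + u) = -4 + 1/(X + u))
(492 + a(3, -18))² = (492 + (1 - 4*3 - 4*(-18))/(3 - 18))² = (492 + (1 - 12 + 72)/(-15))² = (492 - 1/15*61)² = (492 - 61/15)² = (7319/15)² = 53567761/225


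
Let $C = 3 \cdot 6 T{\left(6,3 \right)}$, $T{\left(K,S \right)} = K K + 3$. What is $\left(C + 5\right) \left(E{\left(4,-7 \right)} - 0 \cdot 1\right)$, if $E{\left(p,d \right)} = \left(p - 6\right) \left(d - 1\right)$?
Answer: $11312$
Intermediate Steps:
$E{\left(p,d \right)} = \left(-1 + d\right) \left(-6 + p\right)$ ($E{\left(p,d \right)} = \left(-6 + p\right) \left(-1 + d\right) = \left(-1 + d\right) \left(-6 + p\right)$)
$T{\left(K,S \right)} = 3 + K^{2}$ ($T{\left(K,S \right)} = K^{2} + 3 = 3 + K^{2}$)
$C = 702$ ($C = 3 \cdot 6 \left(3 + 6^{2}\right) = 18 \left(3 + 36\right) = 18 \cdot 39 = 702$)
$\left(C + 5\right) \left(E{\left(4,-7 \right)} - 0 \cdot 1\right) = \left(702 + 5\right) \left(\left(6 - 4 - -42 - 28\right) - 0 \cdot 1\right) = 707 \left(\left(6 - 4 + 42 - 28\right) - 0\right) = 707 \left(16 + 0\right) = 707 \cdot 16 = 11312$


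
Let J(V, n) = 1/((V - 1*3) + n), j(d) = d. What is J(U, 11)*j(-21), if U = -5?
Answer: -7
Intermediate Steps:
J(V, n) = 1/(-3 + V + n) (J(V, n) = 1/((V - 3) + n) = 1/((-3 + V) + n) = 1/(-3 + V + n))
J(U, 11)*j(-21) = -21/(-3 - 5 + 11) = -21/3 = (1/3)*(-21) = -7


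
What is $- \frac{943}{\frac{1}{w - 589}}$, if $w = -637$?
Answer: $1156118$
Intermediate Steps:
$- \frac{943}{\frac{1}{w - 589}} = - \frac{943}{\frac{1}{-637 - 589}} = - \frac{943}{\frac{1}{-1226}} = - \frac{943}{- \frac{1}{1226}} = \left(-943\right) \left(-1226\right) = 1156118$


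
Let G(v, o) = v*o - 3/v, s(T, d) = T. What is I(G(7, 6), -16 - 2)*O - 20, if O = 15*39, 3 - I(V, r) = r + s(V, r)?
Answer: -84380/7 ≈ -12054.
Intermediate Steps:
G(v, o) = -3/v + o*v (G(v, o) = o*v - 3/v = -3/v + o*v)
I(V, r) = 3 - V - r (I(V, r) = 3 - (r + V) = 3 - (V + r) = 3 + (-V - r) = 3 - V - r)
O = 585
I(G(7, 6), -16 - 2)*O - 20 = (3 - (-3/7 + 6*7) - (-16 - 2))*585 - 20 = (3 - (-3*1/7 + 42) - 1*(-18))*585 - 20 = (3 - (-3/7 + 42) + 18)*585 - 20 = (3 - 1*291/7 + 18)*585 - 20 = (3 - 291/7 + 18)*585 - 20 = -144/7*585 - 20 = -84240/7 - 20 = -84380/7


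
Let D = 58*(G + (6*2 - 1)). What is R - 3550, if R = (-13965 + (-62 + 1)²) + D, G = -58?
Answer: -16520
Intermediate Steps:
D = -2726 (D = 58*(-58 + (6*2 - 1)) = 58*(-58 + (12 - 1)) = 58*(-58 + 11) = 58*(-47) = -2726)
R = -12970 (R = (-13965 + (-62 + 1)²) - 2726 = (-13965 + (-61)²) - 2726 = (-13965 + 3721) - 2726 = -10244 - 2726 = -12970)
R - 3550 = -12970 - 3550 = -16520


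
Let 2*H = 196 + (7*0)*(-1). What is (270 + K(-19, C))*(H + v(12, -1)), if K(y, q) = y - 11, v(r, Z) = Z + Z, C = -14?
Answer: 23040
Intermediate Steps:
v(r, Z) = 2*Z
K(y, q) = -11 + y
H = 98 (H = (196 + (7*0)*(-1))/2 = (196 + 0*(-1))/2 = (196 + 0)/2 = (½)*196 = 98)
(270 + K(-19, C))*(H + v(12, -1)) = (270 + (-11 - 19))*(98 + 2*(-1)) = (270 - 30)*(98 - 2) = 240*96 = 23040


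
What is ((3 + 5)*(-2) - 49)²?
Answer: 4225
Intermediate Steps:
((3 + 5)*(-2) - 49)² = (8*(-2) - 49)² = (-16 - 49)² = (-65)² = 4225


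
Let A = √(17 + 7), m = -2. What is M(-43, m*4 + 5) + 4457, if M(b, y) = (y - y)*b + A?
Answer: 4457 + 2*√6 ≈ 4461.9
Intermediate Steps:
A = 2*√6 (A = √24 = 2*√6 ≈ 4.8990)
M(b, y) = 2*√6 (M(b, y) = (y - y)*b + 2*√6 = 0*b + 2*√6 = 0 + 2*√6 = 2*√6)
M(-43, m*4 + 5) + 4457 = 2*√6 + 4457 = 4457 + 2*√6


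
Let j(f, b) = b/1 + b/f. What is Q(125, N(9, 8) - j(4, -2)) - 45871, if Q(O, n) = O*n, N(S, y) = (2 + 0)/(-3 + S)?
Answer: -273101/6 ≈ -45517.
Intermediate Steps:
j(f, b) = b + b/f (j(f, b) = b*1 + b/f = b + b/f)
N(S, y) = 2/(-3 + S)
Q(125, N(9, 8) - j(4, -2)) - 45871 = 125*(2/(-3 + 9) - (-2 - 2/4)) - 45871 = 125*(2/6 - (-2 - 2*1/4)) - 45871 = 125*(2*(1/6) - (-2 - 1/2)) - 45871 = 125*(1/3 - 1*(-5/2)) - 45871 = 125*(1/3 + 5/2) - 45871 = 125*(17/6) - 45871 = 2125/6 - 45871 = -273101/6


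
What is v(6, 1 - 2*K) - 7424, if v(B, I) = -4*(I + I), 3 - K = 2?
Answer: -7416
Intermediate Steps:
K = 1 (K = 3 - 1*2 = 3 - 2 = 1)
v(B, I) = -8*I
v(6, 1 - 2*K) - 7424 = -8*(1 - 2*1) - 7424 = -8*(1 - 2) - 7424 = -8*(-1) - 7424 = 8 - 7424 = -7416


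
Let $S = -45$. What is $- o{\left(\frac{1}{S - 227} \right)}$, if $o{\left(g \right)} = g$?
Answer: $\frac{1}{272} \approx 0.0036765$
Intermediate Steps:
$- o{\left(\frac{1}{S - 227} \right)} = - \frac{1}{-45 - 227} = - \frac{1}{-272} = \left(-1\right) \left(- \frac{1}{272}\right) = \frac{1}{272}$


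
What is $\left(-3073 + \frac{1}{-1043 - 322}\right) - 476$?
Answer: $- \frac{4844386}{1365} \approx -3549.0$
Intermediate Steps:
$\left(-3073 + \frac{1}{-1043 - 322}\right) - 476 = \left(-3073 + \frac{1}{-1365}\right) - 476 = \left(-3073 - \frac{1}{1365}\right) - 476 = - \frac{4194646}{1365} - 476 = - \frac{4844386}{1365}$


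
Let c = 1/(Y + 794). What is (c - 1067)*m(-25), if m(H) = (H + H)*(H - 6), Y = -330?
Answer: -383692425/232 ≈ -1.6538e+6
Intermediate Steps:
c = 1/464 (c = 1/(-330 + 794) = 1/464 ≈ 0.0021552)
m(H) = 2*H*(-6 + H) (m(H) = (2*H)*(-6 + H) = 2*H*(-6 + H))
(c - 1067)*m(-25) = (1/464 - 1067)*(2*(-25)*(-6 - 25)) = -495087*(-25)*(-31)/232 = -495087/464*1550 = -383692425/232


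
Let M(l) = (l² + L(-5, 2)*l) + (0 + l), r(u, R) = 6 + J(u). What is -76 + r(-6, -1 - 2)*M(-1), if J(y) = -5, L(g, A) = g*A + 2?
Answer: -68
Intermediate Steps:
L(g, A) = 2 + A*g (L(g, A) = A*g + 2 = 2 + A*g)
r(u, R) = 1 (r(u, R) = 6 - 5 = 1)
M(l) = l² - 7*l (M(l) = (l² + (2 + 2*(-5))*l) + (0 + l) = (l² + (2 - 10)*l) + l = (l² - 8*l) + l = l² - 7*l)
-76 + r(-6, -1 - 2)*M(-1) = -76 + 1*(-(-7 - 1)) = -76 + 1*(-1*(-8)) = -76 + 1*8 = -76 + 8 = -68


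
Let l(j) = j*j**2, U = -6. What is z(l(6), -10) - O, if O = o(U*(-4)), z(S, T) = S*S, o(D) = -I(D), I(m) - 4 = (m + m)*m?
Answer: 47812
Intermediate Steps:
I(m) = 4 + 2*m**2 (I(m) = 4 + (m + m)*m = 4 + (2*m)*m = 4 + 2*m**2)
o(D) = -4 - 2*D**2 (o(D) = -(4 + 2*D**2) = -4 - 2*D**2)
l(j) = j**3
z(S, T) = S**2
O = -1156 (O = -4 - 2*(-6*(-4))**2 = -4 - 2*24**2 = -4 - 2*576 = -4 - 1152 = -1156)
z(l(6), -10) - O = (6**3)**2 - 1*(-1156) = 216**2 + 1156 = 46656 + 1156 = 47812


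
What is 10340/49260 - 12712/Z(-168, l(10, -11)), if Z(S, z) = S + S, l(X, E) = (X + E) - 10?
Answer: 62467/1642 ≈ 38.043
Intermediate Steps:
l(X, E) = -10 + E + X (l(X, E) = (E + X) - 10 = -10 + E + X)
Z(S, z) = 2*S
10340/49260 - 12712/Z(-168, l(10, -11)) = 10340/49260 - 12712/(2*(-168)) = 10340*(1/49260) - 12712/(-336) = 517/2463 - 12712*(-1/336) = 517/2463 + 227/6 = 62467/1642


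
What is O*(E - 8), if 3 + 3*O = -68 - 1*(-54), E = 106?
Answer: -1666/3 ≈ -555.33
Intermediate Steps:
O = -17/3 (O = -1 + (-68 - 1*(-54))/3 = -1 + (-68 + 54)/3 = -1 + (⅓)*(-14) = -1 - 14/3 = -17/3 ≈ -5.6667)
O*(E - 8) = -17*(106 - 8)/3 = -17/3*98 = -1666/3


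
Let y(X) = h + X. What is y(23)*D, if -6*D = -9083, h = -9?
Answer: 63581/3 ≈ 21194.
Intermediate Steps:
D = 9083/6 (D = -1/6*(-9083) = 9083/6 ≈ 1513.8)
y(X) = -9 + X
y(23)*D = (-9 + 23)*(9083/6) = 14*(9083/6) = 63581/3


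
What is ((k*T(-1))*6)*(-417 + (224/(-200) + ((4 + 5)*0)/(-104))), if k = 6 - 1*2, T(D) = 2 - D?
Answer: -752616/25 ≈ -30105.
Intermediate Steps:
k = 4 (k = 6 - 2 = 4)
((k*T(-1))*6)*(-417 + (224/(-200) + ((4 + 5)*0)/(-104))) = ((4*(2 - 1*(-1)))*6)*(-417 + (224/(-200) + ((4 + 5)*0)/(-104))) = ((4*(2 + 1))*6)*(-417 + (224*(-1/200) + (9*0)*(-1/104))) = ((4*3)*6)*(-417 + (-28/25 + 0*(-1/104))) = (12*6)*(-417 + (-28/25 + 0)) = 72*(-417 - 28/25) = 72*(-10453/25) = -752616/25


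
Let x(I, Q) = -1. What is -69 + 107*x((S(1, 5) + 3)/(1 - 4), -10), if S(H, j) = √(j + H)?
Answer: -176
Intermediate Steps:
S(H, j) = √(H + j)
-69 + 107*x((S(1, 5) + 3)/(1 - 4), -10) = -69 + 107*(-1) = -69 - 107 = -176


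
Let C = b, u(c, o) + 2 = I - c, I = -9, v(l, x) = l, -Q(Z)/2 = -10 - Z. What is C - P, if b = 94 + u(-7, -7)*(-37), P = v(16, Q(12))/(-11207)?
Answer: 2712110/11207 ≈ 242.00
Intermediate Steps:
Q(Z) = 20 + 2*Z (Q(Z) = -2*(-10 - Z) = 20 + 2*Z)
P = -16/11207 (P = 16/(-11207) = 16*(-1/11207) = -16/11207 ≈ -0.0014277)
u(c, o) = -11 - c (u(c, o) = -2 + (-9 - c) = -11 - c)
b = 242 (b = 94 + (-11 - 1*(-7))*(-37) = 94 + (-11 + 7)*(-37) = 94 - 4*(-37) = 94 + 148 = 242)
C = 242
C - P = 242 - 1*(-16/11207) = 242 + 16/11207 = 2712110/11207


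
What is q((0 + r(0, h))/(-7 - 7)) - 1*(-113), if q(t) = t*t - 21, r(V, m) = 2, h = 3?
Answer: 4509/49 ≈ 92.020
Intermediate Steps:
q(t) = -21 + t² (q(t) = t² - 21 = -21 + t²)
q((0 + r(0, h))/(-7 - 7)) - 1*(-113) = (-21 + ((0 + 2)/(-7 - 7))²) - 1*(-113) = (-21 + (2/(-14))²) + 113 = (-21 + (2*(-1/14))²) + 113 = (-21 + (-⅐)²) + 113 = (-21 + 1/49) + 113 = -1028/49 + 113 = 4509/49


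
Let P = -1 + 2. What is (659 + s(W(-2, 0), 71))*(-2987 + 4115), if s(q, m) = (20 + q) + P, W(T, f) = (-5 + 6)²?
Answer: 768168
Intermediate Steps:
P = 1
W(T, f) = 1 (W(T, f) = 1² = 1)
s(q, m) = 21 + q (s(q, m) = (20 + q) + 1 = 21 + q)
(659 + s(W(-2, 0), 71))*(-2987 + 4115) = (659 + (21 + 1))*(-2987 + 4115) = (659 + 22)*1128 = 681*1128 = 768168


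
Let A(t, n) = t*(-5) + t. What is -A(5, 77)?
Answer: 20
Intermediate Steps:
A(t, n) = -4*t (A(t, n) = -5*t + t = -4*t)
-A(5, 77) = -(-4)*5 = -1*(-20) = 20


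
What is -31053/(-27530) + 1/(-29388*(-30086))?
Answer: 13728024653017/12170563820520 ≈ 1.1280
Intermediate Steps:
-31053/(-27530) + 1/(-29388*(-30086)) = -31053*(-1/27530) - 1/29388*(-1/30086) = 31053/27530 + 1/884167368 = 13728024653017/12170563820520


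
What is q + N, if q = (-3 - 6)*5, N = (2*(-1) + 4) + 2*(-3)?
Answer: -49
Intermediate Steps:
N = -4 (N = (-2 + 4) - 6 = 2 - 6 = -4)
q = -45 (q = -9*5 = -45)
q + N = -45 - 4 = -49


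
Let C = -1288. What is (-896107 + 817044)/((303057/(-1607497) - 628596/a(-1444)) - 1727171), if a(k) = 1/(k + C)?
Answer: -127093535311/2757817192763140 ≈ -4.6085e-5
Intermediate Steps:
a(k) = 1/(-1288 + k) (a(k) = 1/(k - 1288) = 1/(-1288 + k))
(-896107 + 817044)/((303057/(-1607497) - 628596/a(-1444)) - 1727171) = (-896107 + 817044)/((303057/(-1607497) - 628596/(1/(-1288 - 1444))) - 1727171) = -79063/((303057*(-1/1607497) - 628596/(1/(-2732))) - 1727171) = -79063/((-303057/1607497 - 628596/(-1/2732)) - 1727171) = -79063/((-303057/1607497 - 628596*(-2732)) - 1727171) = -79063/((-303057/1607497 + 1717324272) - 1727171) = -79063/(2760593614964127/1607497 - 1727171) = -79063/2757817192763140/1607497 = -79063*1607497/2757817192763140 = -127093535311/2757817192763140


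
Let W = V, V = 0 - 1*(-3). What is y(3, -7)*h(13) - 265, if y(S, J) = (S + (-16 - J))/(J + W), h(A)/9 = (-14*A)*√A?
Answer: -265 - 2457*√13 ≈ -9123.8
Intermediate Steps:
V = 3 (V = 0 + 3 = 3)
h(A) = -126*A^(3/2) (h(A) = 9*((-14*A)*√A) = 9*(-14*A^(3/2)) = -126*A^(3/2))
W = 3
y(S, J) = (-16 + S - J)/(3 + J) (y(S, J) = (S + (-16 - J))/(J + 3) = (-16 + S - J)/(3 + J))
y(3, -7)*h(13) - 265 = ((-16 + 3 - 1*(-7))/(3 - 7))*(-1638*√13) - 265 = ((-16 + 3 + 7)/(-4))*(-1638*√13) - 265 = (-¼*(-6))*(-1638*√13) - 265 = 3*(-1638*√13)/2 - 265 = -2457*√13 - 265 = -265 - 2457*√13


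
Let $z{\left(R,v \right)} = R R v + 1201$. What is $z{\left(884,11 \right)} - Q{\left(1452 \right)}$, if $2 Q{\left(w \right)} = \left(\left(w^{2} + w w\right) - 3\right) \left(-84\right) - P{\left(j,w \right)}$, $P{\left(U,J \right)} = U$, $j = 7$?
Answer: $\frac{371389261}{2} \approx 1.8569 \cdot 10^{8}$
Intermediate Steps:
$z{\left(R,v \right)} = 1201 + v R^{2}$ ($z{\left(R,v \right)} = R^{2} v + 1201 = v R^{2} + 1201 = 1201 + v R^{2}$)
$Q{\left(w \right)} = \frac{245}{2} - 84 w^{2}$ ($Q{\left(w \right)} = \frac{\left(\left(w^{2} + w w\right) - 3\right) \left(-84\right) - 7}{2} = \frac{\left(\left(w^{2} + w^{2}\right) - 3\right) \left(-84\right) - 7}{2} = \frac{\left(2 w^{2} - 3\right) \left(-84\right) - 7}{2} = \frac{\left(-3 + 2 w^{2}\right) \left(-84\right) - 7}{2} = \frac{\left(252 - 168 w^{2}\right) - 7}{2} = \frac{245 - 168 w^{2}}{2} = \frac{245}{2} - 84 w^{2}$)
$z{\left(884,11 \right)} - Q{\left(1452 \right)} = \left(1201 + 11 \cdot 884^{2}\right) - \left(\frac{245}{2} - 84 \cdot 1452^{2}\right) = \left(1201 + 11 \cdot 781456\right) - \left(\frac{245}{2} - 177097536\right) = \left(1201 + 8596016\right) - \left(\frac{245}{2} - 177097536\right) = 8597217 - - \frac{354194827}{2} = 8597217 + \frac{354194827}{2} = \frac{371389261}{2}$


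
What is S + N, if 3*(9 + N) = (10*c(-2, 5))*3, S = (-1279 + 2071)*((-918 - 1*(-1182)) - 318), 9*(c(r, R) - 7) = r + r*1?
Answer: -384403/9 ≈ -42711.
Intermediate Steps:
c(r, R) = 7 + 2*r/9 (c(r, R) = 7 + (r + r*1)/9 = 7 + (r + r)/9 = 7 + (2*r)/9 = 7 + 2*r/9)
S = -42768 (S = 792*((-918 + 1182) - 318) = 792*(264 - 318) = 792*(-54) = -42768)
N = 509/9 (N = -9 + ((10*(7 + (2/9)*(-2)))*3)/3 = -9 + ((10*(7 - 4/9))*3)/3 = -9 + ((10*(59/9))*3)/3 = -9 + ((590/9)*3)/3 = -9 + (⅓)*(590/3) = -9 + 590/9 = 509/9 ≈ 56.556)
S + N = -42768 + 509/9 = -384403/9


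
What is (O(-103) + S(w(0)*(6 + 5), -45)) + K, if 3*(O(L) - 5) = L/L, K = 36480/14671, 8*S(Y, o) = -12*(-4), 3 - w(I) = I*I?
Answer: 608254/44013 ≈ 13.820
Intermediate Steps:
w(I) = 3 - I² (w(I) = 3 - I*I = 3 - I²)
S(Y, o) = 6 (S(Y, o) = (-12*(-4))/8 = (⅛)*48 = 6)
K = 36480/14671 (K = 36480*(1/14671) = 36480/14671 ≈ 2.4865)
O(L) = 16/3 (O(L) = 5 + (L/L)/3 = 5 + (⅓)*1 = 5 + ⅓ = 16/3)
(O(-103) + S(w(0)*(6 + 5), -45)) + K = (16/3 + 6) + 36480/14671 = 34/3 + 36480/14671 = 608254/44013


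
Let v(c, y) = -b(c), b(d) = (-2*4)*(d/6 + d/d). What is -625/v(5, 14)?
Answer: -1875/44 ≈ -42.614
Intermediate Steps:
b(d) = -8 - 4*d/3 (b(d) = -8*(d*(⅙) + 1) = -8*(d/6 + 1) = -8*(1 + d/6) = -8 - 4*d/3)
v(c, y) = 8 + 4*c/3 (v(c, y) = -(-8 - 4*c/3) = 8 + 4*c/3)
-625/v(5, 14) = -625/(8 + (4/3)*5) = -625/(8 + 20/3) = -625/44/3 = -625*3/44 = -1875/44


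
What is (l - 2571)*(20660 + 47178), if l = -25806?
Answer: -1925038926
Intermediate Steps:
(l - 2571)*(20660 + 47178) = (-25806 - 2571)*(20660 + 47178) = -28377*67838 = -1925038926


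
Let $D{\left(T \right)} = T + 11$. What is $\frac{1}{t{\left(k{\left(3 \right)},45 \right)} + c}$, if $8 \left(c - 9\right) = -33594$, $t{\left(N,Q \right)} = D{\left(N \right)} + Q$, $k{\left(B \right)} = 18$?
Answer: $- \frac{4}{16465} \approx -0.00024294$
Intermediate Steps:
$D{\left(T \right)} = 11 + T$
$t{\left(N,Q \right)} = 11 + N + Q$ ($t{\left(N,Q \right)} = \left(11 + N\right) + Q = 11 + N + Q$)
$c = - \frac{16761}{4}$ ($c = 9 + \frac{1}{8} \left(-33594\right) = 9 - \frac{16797}{4} = - \frac{16761}{4} \approx -4190.3$)
$\frac{1}{t{\left(k{\left(3 \right)},45 \right)} + c} = \frac{1}{\left(11 + 18 + 45\right) - \frac{16761}{4}} = \frac{1}{74 - \frac{16761}{4}} = \frac{1}{- \frac{16465}{4}} = - \frac{4}{16465}$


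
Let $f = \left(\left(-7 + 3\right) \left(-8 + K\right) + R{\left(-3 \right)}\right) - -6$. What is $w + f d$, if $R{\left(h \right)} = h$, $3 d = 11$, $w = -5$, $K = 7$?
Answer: $\frac{62}{3} \approx 20.667$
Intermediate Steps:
$d = \frac{11}{3}$ ($d = \frac{1}{3} \cdot 11 = \frac{11}{3} \approx 3.6667$)
$f = 7$ ($f = \left(\left(-7 + 3\right) \left(-8 + 7\right) - 3\right) - -6 = \left(\left(-4\right) \left(-1\right) - 3\right) + 6 = \left(4 - 3\right) + 6 = 1 + 6 = 7$)
$w + f d = -5 + 7 \cdot \frac{11}{3} = -5 + \frac{77}{3} = \frac{62}{3}$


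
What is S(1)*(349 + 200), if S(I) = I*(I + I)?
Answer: 1098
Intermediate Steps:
S(I) = 2*I² (S(I) = I*(2*I) = 2*I²)
S(1)*(349 + 200) = (2*1²)*(349 + 200) = (2*1)*549 = 2*549 = 1098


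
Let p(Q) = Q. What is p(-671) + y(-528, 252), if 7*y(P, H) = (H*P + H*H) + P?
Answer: -74777/7 ≈ -10682.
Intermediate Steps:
y(P, H) = P/7 + H²/7 + H*P/7 (y(P, H) = ((H*P + H*H) + P)/7 = ((H*P + H²) + P)/7 = ((H² + H*P) + P)/7 = (P + H² + H*P)/7 = P/7 + H²/7 + H*P/7)
p(-671) + y(-528, 252) = -671 + ((⅐)*(-528) + (⅐)*252² + (⅐)*252*(-528)) = -671 + (-528/7 + (⅐)*63504 - 19008) = -671 + (-528/7 + 9072 - 19008) = -671 - 70080/7 = -74777/7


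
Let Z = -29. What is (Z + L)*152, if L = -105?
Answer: -20368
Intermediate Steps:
(Z + L)*152 = (-29 - 105)*152 = -134*152 = -20368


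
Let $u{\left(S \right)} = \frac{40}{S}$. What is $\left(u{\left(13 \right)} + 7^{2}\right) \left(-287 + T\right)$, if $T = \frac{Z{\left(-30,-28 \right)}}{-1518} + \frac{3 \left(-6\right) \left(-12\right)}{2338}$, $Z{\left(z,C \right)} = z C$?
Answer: $- \frac{57557588815}{3844841} \approx -14970.0$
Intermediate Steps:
$Z{\left(z,C \right)} = C z$
$T = - \frac{136336}{295757}$ ($T = \frac{\left(-28\right) \left(-30\right)}{-1518} + \frac{3 \left(-6\right) \left(-12\right)}{2338} = 840 \left(- \frac{1}{1518}\right) + \left(-18\right) \left(-12\right) \frac{1}{2338} = - \frac{140}{253} + 216 \cdot \frac{1}{2338} = - \frac{140}{253} + \frac{108}{1169} = - \frac{136336}{295757} \approx -0.46097$)
$\left(u{\left(13 \right)} + 7^{2}\right) \left(-287 + T\right) = \left(\frac{40}{13} + 7^{2}\right) \left(-287 - \frac{136336}{295757}\right) = \left(40 \cdot \frac{1}{13} + 49\right) \left(- \frac{85018595}{295757}\right) = \left(\frac{40}{13} + 49\right) \left(- \frac{85018595}{295757}\right) = \frac{677}{13} \left(- \frac{85018595}{295757}\right) = - \frac{57557588815}{3844841}$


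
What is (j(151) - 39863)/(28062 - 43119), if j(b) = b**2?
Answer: 17062/15057 ≈ 1.1332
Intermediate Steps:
(j(151) - 39863)/(28062 - 43119) = (151**2 - 39863)/(28062 - 43119) = (22801 - 39863)/(-15057) = -17062*(-1/15057) = 17062/15057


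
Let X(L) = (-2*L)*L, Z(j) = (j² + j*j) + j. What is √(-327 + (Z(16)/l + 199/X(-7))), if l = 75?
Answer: 3*I*√175306/70 ≈ 17.944*I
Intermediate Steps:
Z(j) = j + 2*j² (Z(j) = (j² + j²) + j = 2*j² + j = j + 2*j²)
X(L) = -2*L²
√(-327 + (Z(16)/l + 199/X(-7))) = √(-327 + ((16*(1 + 2*16))/75 + 199/((-2*(-7)²)))) = √(-327 + ((16*(1 + 32))*(1/75) + 199/((-2*49)))) = √(-327 + ((16*33)*(1/75) + 199/(-98))) = √(-327 + (528*(1/75) + 199*(-1/98))) = √(-327 + (176/25 - 199/98)) = √(-327 + 12273/2450) = √(-788877/2450) = 3*I*√175306/70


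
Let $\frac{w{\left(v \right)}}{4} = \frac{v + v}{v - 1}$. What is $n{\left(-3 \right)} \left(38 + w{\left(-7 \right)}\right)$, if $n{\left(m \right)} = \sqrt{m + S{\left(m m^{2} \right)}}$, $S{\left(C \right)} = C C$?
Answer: $495 \sqrt{6} \approx 1212.5$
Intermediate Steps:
$S{\left(C \right)} = C^{2}$
$n{\left(m \right)} = \sqrt{m + m^{6}}$ ($n{\left(m \right)} = \sqrt{m + \left(m m^{2}\right)^{2}} = \sqrt{m + \left(m^{3}\right)^{2}} = \sqrt{m + m^{6}}$)
$w{\left(v \right)} = \frac{8 v}{-1 + v}$ ($w{\left(v \right)} = 4 \frac{v + v}{v - 1} = 4 \frac{2 v}{-1 + v} = \frac{8 v}{-1 + v}$)
$n{\left(-3 \right)} \left(38 + w{\left(-7 \right)}\right) = \sqrt{-3 + \left(-3\right)^{6}} \left(38 + 8 \left(-7\right) \frac{1}{-1 - 7}\right) = \sqrt{-3 + 729} \left(38 + 8 \left(-7\right) \frac{1}{-8}\right) = \sqrt{726} \left(38 + 8 \left(-7\right) \left(- \frac{1}{8}\right)\right) = 11 \sqrt{6} \left(38 + 7\right) = 11 \sqrt{6} \cdot 45 = 495 \sqrt{6}$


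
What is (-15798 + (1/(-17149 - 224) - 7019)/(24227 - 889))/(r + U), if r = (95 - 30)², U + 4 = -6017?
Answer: 1601359502035/182047532226 ≈ 8.7964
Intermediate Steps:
U = -6021 (U = -4 - 6017 = -6021)
r = 4225 (r = 65² = 4225)
(-15798 + (1/(-17149 - 224) - 7019)/(24227 - 889))/(r + U) = (-15798 + (1/(-17149 - 224) - 7019)/(24227 - 889))/(4225 - 6021) = (-15798 + (1/(-17373) - 7019)/23338)/(-1796) = (-15798 + (-1/17373 - 7019)*(1/23338))*(-1/1796) = (-15798 - 121941088/17373*1/23338)*(-1/1796) = (-15798 - 60970544/202725537)*(-1/1796) = -3202719004070/202725537*(-1/1796) = 1601359502035/182047532226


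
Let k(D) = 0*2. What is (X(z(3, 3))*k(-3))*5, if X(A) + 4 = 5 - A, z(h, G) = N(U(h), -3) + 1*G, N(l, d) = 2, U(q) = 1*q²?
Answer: 0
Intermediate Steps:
U(q) = q²
k(D) = 0
z(h, G) = 2 + G (z(h, G) = 2 + 1*G = 2 + G)
X(A) = 1 - A (X(A) = -4 + (5 - A) = 1 - A)
(X(z(3, 3))*k(-3))*5 = ((1 - (2 + 3))*0)*5 = ((1 - 1*5)*0)*5 = ((1 - 5)*0)*5 = -4*0*5 = 0*5 = 0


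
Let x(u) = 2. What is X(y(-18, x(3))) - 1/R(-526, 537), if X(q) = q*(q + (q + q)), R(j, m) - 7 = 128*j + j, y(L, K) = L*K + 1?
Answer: 249337726/67847 ≈ 3675.0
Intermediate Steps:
y(L, K) = 1 + K*L (y(L, K) = K*L + 1 = 1 + K*L)
R(j, m) = 7 + 129*j (R(j, m) = 7 + (128*j + j) = 7 + 129*j)
X(q) = 3*q² (X(q) = q*(q + 2*q) = q*(3*q) = 3*q²)
X(y(-18, x(3))) - 1/R(-526, 537) = 3*(1 + 2*(-18))² - 1/(7 + 129*(-526)) = 3*(1 - 36)² - 1/(7 - 67854) = 3*(-35)² - 1/(-67847) = 3*1225 - 1*(-1/67847) = 3675 + 1/67847 = 249337726/67847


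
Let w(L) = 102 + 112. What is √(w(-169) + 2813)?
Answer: √3027 ≈ 55.018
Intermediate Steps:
w(L) = 214
√(w(-169) + 2813) = √(214 + 2813) = √3027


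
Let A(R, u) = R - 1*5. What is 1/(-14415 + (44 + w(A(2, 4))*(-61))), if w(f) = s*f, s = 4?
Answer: -1/13639 ≈ -7.3319e-5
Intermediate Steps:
A(R, u) = -5 + R (A(R, u) = R - 5 = -5 + R)
w(f) = 4*f
1/(-14415 + (44 + w(A(2, 4))*(-61))) = 1/(-14415 + (44 + (4*(-5 + 2))*(-61))) = 1/(-14415 + (44 + (4*(-3))*(-61))) = 1/(-14415 + (44 - 12*(-61))) = 1/(-14415 + (44 + 732)) = 1/(-14415 + 776) = 1/(-13639) = -1/13639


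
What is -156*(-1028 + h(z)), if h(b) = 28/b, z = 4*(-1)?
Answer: 161460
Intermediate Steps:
z = -4
-156*(-1028 + h(z)) = -156*(-1028 + 28/(-4)) = -156*(-1028 + 28*(-¼)) = -156*(-1028 - 7) = -156*(-1035) = 161460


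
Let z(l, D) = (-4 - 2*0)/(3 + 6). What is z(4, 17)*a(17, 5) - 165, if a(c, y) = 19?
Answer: -1561/9 ≈ -173.44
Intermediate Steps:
z(l, D) = -4/9 (z(l, D) = (-4 + 0)/9 = -4*⅑ = -4/9)
z(4, 17)*a(17, 5) - 165 = -4/9*19 - 165 = -76/9 - 165 = -1561/9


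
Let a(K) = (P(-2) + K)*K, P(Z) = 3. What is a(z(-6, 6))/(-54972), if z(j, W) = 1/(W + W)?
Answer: -37/7915968 ≈ -4.6741e-6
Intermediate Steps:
z(j, W) = 1/(2*W)
a(K) = K*(3 + K) (a(K) = (3 + K)*K = K*(3 + K))
a(z(-6, 6))/(-54972) = (((1/2)/6)*(3 + (1/2)/6))/(-54972) = (((1/2)*(1/6))*(3 + (1/2)*(1/6)))*(-1/54972) = ((3 + 1/12)/12)*(-1/54972) = ((1/12)*(37/12))*(-1/54972) = (37/144)*(-1/54972) = -37/7915968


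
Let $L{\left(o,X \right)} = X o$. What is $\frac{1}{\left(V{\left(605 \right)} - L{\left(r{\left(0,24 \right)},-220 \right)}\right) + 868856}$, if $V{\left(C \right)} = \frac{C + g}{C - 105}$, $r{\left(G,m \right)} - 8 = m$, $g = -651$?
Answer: $\frac{250}{218973977} \approx 1.1417 \cdot 10^{-6}$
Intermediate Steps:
$r{\left(G,m \right)} = 8 + m$
$V{\left(C \right)} = \frac{-651 + C}{-105 + C}$ ($V{\left(C \right)} = \frac{C - 651}{C - 105} = \frac{-651 + C}{-105 + C}$)
$\frac{1}{\left(V{\left(605 \right)} - L{\left(r{\left(0,24 \right)},-220 \right)}\right) + 868856} = \frac{1}{\left(\frac{-651 + 605}{-105 + 605} - - 220 \left(8 + 24\right)\right) + 868856} = \frac{1}{\left(\frac{1}{500} \left(-46\right) - \left(-220\right) 32\right) + 868856} = \frac{1}{\left(\frac{1}{500} \left(-46\right) - -7040\right) + 868856} = \frac{1}{\left(- \frac{23}{250} + 7040\right) + 868856} = \frac{1}{\frac{1759977}{250} + 868856} = \frac{1}{\frac{218973977}{250}} = \frac{250}{218973977}$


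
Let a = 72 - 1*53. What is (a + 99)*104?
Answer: 12272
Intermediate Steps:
a = 19 (a = 72 - 53 = 19)
(a + 99)*104 = (19 + 99)*104 = 118*104 = 12272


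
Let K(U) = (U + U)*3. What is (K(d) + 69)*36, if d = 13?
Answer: 5292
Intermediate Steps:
K(U) = 6*U (K(U) = (2*U)*3 = 6*U)
(K(d) + 69)*36 = (6*13 + 69)*36 = (78 + 69)*36 = 147*36 = 5292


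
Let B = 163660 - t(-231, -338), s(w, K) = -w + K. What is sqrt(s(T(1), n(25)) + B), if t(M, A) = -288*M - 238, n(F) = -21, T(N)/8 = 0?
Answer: sqrt(97349) ≈ 312.01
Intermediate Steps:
T(N) = 0 (T(N) = 8*0 = 0)
t(M, A) = -238 - 288*M
s(w, K) = K - w
B = 97370 (B = 163660 - (-238 - 288*(-231)) = 163660 - (-238 + 66528) = 163660 - 1*66290 = 163660 - 66290 = 97370)
sqrt(s(T(1), n(25)) + B) = sqrt((-21 - 1*0) + 97370) = sqrt((-21 + 0) + 97370) = sqrt(-21 + 97370) = sqrt(97349)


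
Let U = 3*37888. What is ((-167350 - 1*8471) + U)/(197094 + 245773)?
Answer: -62157/442867 ≈ -0.14035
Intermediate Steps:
U = 113664
((-167350 - 1*8471) + U)/(197094 + 245773) = ((-167350 - 1*8471) + 113664)/(197094 + 245773) = ((-167350 - 8471) + 113664)/442867 = (-175821 + 113664)*(1/442867) = -62157*1/442867 = -62157/442867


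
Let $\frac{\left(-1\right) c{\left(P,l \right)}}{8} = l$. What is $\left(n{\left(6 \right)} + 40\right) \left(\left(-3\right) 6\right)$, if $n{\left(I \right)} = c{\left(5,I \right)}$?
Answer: $144$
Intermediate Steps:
$c{\left(P,l \right)} = - 8 l$
$n{\left(I \right)} = - 8 I$
$\left(n{\left(6 \right)} + 40\right) \left(\left(-3\right) 6\right) = \left(\left(-8\right) 6 + 40\right) \left(\left(-3\right) 6\right) = \left(-48 + 40\right) \left(-18\right) = \left(-8\right) \left(-18\right) = 144$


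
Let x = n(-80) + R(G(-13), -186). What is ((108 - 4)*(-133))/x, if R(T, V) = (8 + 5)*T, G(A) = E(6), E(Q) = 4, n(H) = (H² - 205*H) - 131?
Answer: -13832/22721 ≈ -0.60878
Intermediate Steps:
n(H) = -131 + H² - 205*H
G(A) = 4
R(T, V) = 13*T
x = 22721 (x = (-131 + (-80)² - 205*(-80)) + 13*4 = (-131 + 6400 + 16400) + 52 = 22669 + 52 = 22721)
((108 - 4)*(-133))/x = ((108 - 4)*(-133))/22721 = (104*(-133))*(1/22721) = -13832*1/22721 = -13832/22721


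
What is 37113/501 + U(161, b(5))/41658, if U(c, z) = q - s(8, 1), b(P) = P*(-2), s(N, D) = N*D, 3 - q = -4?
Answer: 515350951/6956886 ≈ 74.078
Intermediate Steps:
q = 7 (q = 3 - 1*(-4) = 3 + 4 = 7)
s(N, D) = D*N
b(P) = -2*P
U(c, z) = -1 (U(c, z) = 7 - 8 = -1)
37113/501 + U(161, b(5))/41658 = 37113/501 - 1/41658 = 37113*(1/501) - 1*1/41658 = 12371/167 - 1/41658 = 515350951/6956886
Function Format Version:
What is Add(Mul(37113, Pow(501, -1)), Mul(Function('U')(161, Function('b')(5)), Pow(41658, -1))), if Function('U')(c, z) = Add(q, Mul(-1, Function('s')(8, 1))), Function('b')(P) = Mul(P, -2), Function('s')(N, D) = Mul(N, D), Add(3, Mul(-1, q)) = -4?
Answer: Rational(515350951, 6956886) ≈ 74.078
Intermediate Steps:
q = 7 (q = Add(3, Mul(-1, -4)) = Add(3, 4) = 7)
Function('s')(N, D) = Mul(D, N)
Function('b')(P) = Mul(-2, P)
Function('U')(c, z) = -1 (Function('U')(c, z) = Add(7, Mul(-1, Mul(1, 8))) = Add(7, Mul(-1, 8)) = Add(7, -8) = -1)
Add(Mul(37113, Pow(501, -1)), Mul(Function('U')(161, Function('b')(5)), Pow(41658, -1))) = Add(Mul(37113, Pow(501, -1)), Mul(-1, Pow(41658, -1))) = Add(Mul(37113, Rational(1, 501)), Mul(-1, Rational(1, 41658))) = Add(Rational(12371, 167), Rational(-1, 41658)) = Rational(515350951, 6956886)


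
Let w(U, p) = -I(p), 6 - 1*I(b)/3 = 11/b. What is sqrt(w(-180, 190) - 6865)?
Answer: I*sqrt(248470030)/190 ≈ 82.963*I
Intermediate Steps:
I(b) = 18 - 33/b
w(U, p) = -18 + 33/p (w(U, p) = -(18 - 33/p) = -18 + 33/p)
sqrt(w(-180, 190) - 6865) = sqrt((-18 + 33/190) - 6865) = sqrt(-3387/190 - 6865) = sqrt(-1307737/190) = I*sqrt(248470030)/190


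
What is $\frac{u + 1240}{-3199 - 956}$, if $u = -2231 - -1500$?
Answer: $- \frac{509}{4155} \approx -0.1225$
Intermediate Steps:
$u = -731$ ($u = -2231 + 1500 = -731$)
$\frac{u + 1240}{-3199 - 956} = \frac{-731 + 1240}{-3199 - 956} = \frac{509}{-3199 - 956} = \frac{509}{-4155} = 509 \left(- \frac{1}{4155}\right) = - \frac{509}{4155}$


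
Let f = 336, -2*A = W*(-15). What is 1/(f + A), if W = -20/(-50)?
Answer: 1/339 ≈ 0.0029499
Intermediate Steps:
W = ⅖ (W = -20*(-1/50) = ⅖ ≈ 0.40000)
A = 3 (A = -(-15)/5 = -½*(-6) = 3)
1/(f + A) = 1/(336 + 3) = 1/339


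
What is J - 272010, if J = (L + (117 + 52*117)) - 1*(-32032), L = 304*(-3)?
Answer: -234689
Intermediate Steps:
L = -912
J = 37321 (J = (-912 + (117 + 52*117)) - 1*(-32032) = (-912 + (117 + 6084)) + 32032 = (-912 + 6201) + 32032 = 5289 + 32032 = 37321)
J - 272010 = 37321 - 272010 = -234689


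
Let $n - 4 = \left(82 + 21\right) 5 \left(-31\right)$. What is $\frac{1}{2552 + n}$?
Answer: $- \frac{1}{13409} \approx -7.4577 \cdot 10^{-5}$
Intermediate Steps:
$n = -15961$ ($n = 4 + \left(82 + 21\right) 5 \left(-31\right) = 4 + 103 \left(-155\right) = 4 - 15965 = -15961$)
$\frac{1}{2552 + n} = \frac{1}{2552 - 15961} = \frac{1}{-13409} = - \frac{1}{13409}$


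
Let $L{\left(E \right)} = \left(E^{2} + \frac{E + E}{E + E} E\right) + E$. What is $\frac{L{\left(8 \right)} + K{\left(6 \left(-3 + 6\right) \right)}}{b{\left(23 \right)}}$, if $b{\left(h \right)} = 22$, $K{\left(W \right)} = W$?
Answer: $\frac{49}{11} \approx 4.4545$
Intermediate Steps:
$L{\left(E \right)} = E^{2} + 2 E$ ($L{\left(E \right)} = \left(E^{2} + \frac{2 E}{2 E} E\right) + E = \left(E^{2} + 2 E \frac{1}{2 E} E\right) + E = \left(E^{2} + 1 E\right) + E = \left(E^{2} + E\right) + E = \left(E + E^{2}\right) + E = E^{2} + 2 E$)
$\frac{L{\left(8 \right)} + K{\left(6 \left(-3 + 6\right) \right)}}{b{\left(23 \right)}} = \frac{8 \left(2 + 8\right) + 6 \left(-3 + 6\right)}{22} = \left(8 \cdot 10 + 6 \cdot 3\right) \frac{1}{22} = \left(80 + 18\right) \frac{1}{22} = 98 \cdot \frac{1}{22} = \frac{49}{11}$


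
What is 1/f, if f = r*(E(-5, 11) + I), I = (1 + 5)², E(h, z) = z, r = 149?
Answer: 1/7003 ≈ 0.00014280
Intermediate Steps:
I = 36 (I = 6² = 36)
f = 7003 (f = 149*(11 + 36) = 149*47 = 7003)
1/f = 1/7003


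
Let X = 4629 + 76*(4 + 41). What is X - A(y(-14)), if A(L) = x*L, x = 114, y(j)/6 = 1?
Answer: 7365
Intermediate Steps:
y(j) = 6 (y(j) = 6*1 = 6)
A(L) = 114*L
X = 8049 (X = 4629 + 76*45 = 4629 + 3420 = 8049)
X - A(y(-14)) = 8049 - 114*6 = 8049 - 1*684 = 8049 - 684 = 7365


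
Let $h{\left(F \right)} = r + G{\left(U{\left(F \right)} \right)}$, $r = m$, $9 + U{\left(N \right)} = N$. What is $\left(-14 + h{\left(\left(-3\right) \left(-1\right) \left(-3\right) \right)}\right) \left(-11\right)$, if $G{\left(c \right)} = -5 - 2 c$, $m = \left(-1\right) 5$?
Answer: $-132$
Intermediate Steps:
$m = -5$
$U{\left(N \right)} = -9 + N$
$r = -5$
$h{\left(F \right)} = 8 - 2 F$ ($h{\left(F \right)} = -5 - \left(5 + 2 \left(-9 + F\right)\right) = -5 - \left(-13 + 2 F\right) = 8 - 2 F$)
$\left(-14 + h{\left(\left(-3\right) \left(-1\right) \left(-3\right) \right)}\right) \left(-11\right) = \left(-14 - \left(-8 + 2 \left(-3\right) \left(-1\right) \left(-3\right)\right)\right) \left(-11\right) = \left(-14 - \left(-8 + 2 \cdot 3 \left(-3\right)\right)\right) \left(-11\right) = \left(-14 + \left(8 - -18\right)\right) \left(-11\right) = \left(-14 + \left(8 + 18\right)\right) \left(-11\right) = \left(-14 + 26\right) \left(-11\right) = 12 \left(-11\right) = -132$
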